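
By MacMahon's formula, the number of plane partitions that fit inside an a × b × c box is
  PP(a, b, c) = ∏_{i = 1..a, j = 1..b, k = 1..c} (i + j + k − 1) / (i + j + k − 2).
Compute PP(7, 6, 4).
PP(7, 6, 4) = 12544848030

Evaluate the triple product over i = 1..7, j = 1..6, k = 1..4. The factors are (2/1) · (3/2) · (4/3) · (5/4) · (3/2) · (4/3) · (5/4) · (6/5) · … (168 factors total). The numerators and denominators telescope so the product is an integer; carrying out the multiplication exactly gives PP(7, 6, 4) = 12544848030.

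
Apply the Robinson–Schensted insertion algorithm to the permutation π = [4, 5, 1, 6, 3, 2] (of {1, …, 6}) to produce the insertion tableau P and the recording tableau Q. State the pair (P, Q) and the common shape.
P = [1, 2, 6] / [3, 5] / [4];  Q = [1, 2, 4] / [3, 5] / [6];  common shape = (3, 2, 1)

Row-insert the values π_1, π_2, … into P one at a time, bumping the leftmost entry strictly greater than the inserted value down to the next row. The recording tableau Q records, in position (i, j), the step at which that cell was added to P.
  Insert 4 (step 1): P = [4];  Q = [1]
  Insert 5 (step 2): P = [4, 5];  Q = [1, 2]
  Insert 1 (step 3): P = [1, 5] / [4];  Q = [1, 2] / [3]
  Insert 6 (step 4): P = [1, 5, 6] / [4];  Q = [1, 2, 4] / [3]
  Insert 3 (step 5): P = [1, 3, 6] / [4, 5];  Q = [1, 2, 4] / [3, 5]
  Insert 2 (step 6): P = [1, 2, 6] / [3, 5] / [4];  Q = [1, 2, 4] / [3, 5] / [6]
Final shape: (3, 2, 1).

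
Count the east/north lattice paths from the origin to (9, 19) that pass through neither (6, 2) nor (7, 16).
Number of paths = 4427610

Inclusion–exclusion. Total paths: C(28, 9) = 6906900. Through P₁: C(8, 6)·C(20, 3) = 31920. Through P₂: C(23, 7)·C(5, 2) = 2451570. Since P₁ is strictly southwest of P₂, a monotone path through both must visit P₁ then P₂; paths through both = C(8, 6)·C(15, 1)·C(5, 2) = 4200. Avoid both = 6906900 − 31920 − 2451570 + 4200 = 4427610.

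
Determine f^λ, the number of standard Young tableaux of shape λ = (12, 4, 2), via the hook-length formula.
# SYT of shape (12, 4, 2) = 99144

Hook-length formula: f^λ = n! / Π hook(c), product over all cells c of the Young diagram. For λ = (12, 4, 2), n = 18 boxes. Hook lengths by row (left-to-right, top-to-bottom): [14, 13, 11, 10, 8, 7, 6, 5, 4, 3, 2, 1]; [5, 4, 2, 1]; [2, 1]. Product of hooks = 64576512000. So f^λ = 18! / 64576512000 = 6402373705728000 / 64576512000 = 99144.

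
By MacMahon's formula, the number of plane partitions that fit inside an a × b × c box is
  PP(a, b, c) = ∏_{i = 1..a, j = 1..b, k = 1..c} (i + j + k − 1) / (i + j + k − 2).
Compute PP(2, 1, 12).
PP(2, 1, 12) = 91

Evaluate the triple product over i = 1..2, j = 1..1, k = 1..12. The factors are (2/1) · (3/2) · (4/3) · (5/4) · (6/5) · (7/6) · (8/7) · (9/8) · … (24 factors total). The numerators and denominators telescope so the product is an integer; carrying out the multiplication exactly gives PP(2, 1, 12) = 91.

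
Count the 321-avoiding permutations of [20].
C_20 = 6564120420

These 321-avoiding permutations are counted by the Catalan number C_n = (1/(n + 1)) · C(2n, n). For n = 20: C_20 = (1/21) · C(40, 20) = 137846528820/21 = 6564120420.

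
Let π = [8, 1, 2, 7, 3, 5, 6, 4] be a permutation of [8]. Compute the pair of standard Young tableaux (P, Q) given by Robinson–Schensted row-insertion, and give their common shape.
P = [1, 2, 3, 4, 6] / [5] / [7] / [8];  Q = [1, 3, 4, 6, 7] / [2] / [5] / [8];  common shape = (5, 1, 1, 1)

Row-insert the values π_1, π_2, … into P one at a time, bumping the leftmost entry strictly greater than the inserted value down to the next row. The recording tableau Q records, in position (i, j), the step at which that cell was added to P.
  Insert 8 (step 1): P = [8];  Q = [1]
  Insert 1 (step 2): P = [1] / [8];  Q = [1] / [2]
  Insert 2 (step 3): P = [1, 2] / [8];  Q = [1, 3] / [2]
  Insert 7 (step 4): P = [1, 2, 7] / [8];  Q = [1, 3, 4] / [2]
  Insert 3 (step 5): P = [1, 2, 3] / [7] / [8];  Q = [1, 3, 4] / [2] / [5]
  Insert 5 (step 6): P = [1, 2, 3, 5] / [7] / [8];  Q = [1, 3, 4, 6] / [2] / [5]
  Insert 6 (step 7): P = [1, 2, 3, 5, 6] / [7] / [8];  Q = [1, 3, 4, 6, 7] / [2] / [5]
  Insert 4 (step 8): P = [1, 2, 3, 4, 6] / [5] / [7] / [8];  Q = [1, 3, 4, 6, 7] / [2] / [5] / [8]
Final shape: (5, 1, 1, 1).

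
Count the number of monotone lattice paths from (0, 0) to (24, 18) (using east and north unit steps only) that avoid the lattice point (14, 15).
Number of paths = 331515315690

Total paths from (0, 0) to (24, 18): C(42, 24) = 353697121050. Paths through (14, 15): (paths (0, 0) → (14, 15)) × (paths (14, 15) → (24, 18)) = C(29, 14) · C(13, 10) = 77558760 · 286 = 22181805360. Avoidance count = 353697121050 − 22181805360 = 331515315690.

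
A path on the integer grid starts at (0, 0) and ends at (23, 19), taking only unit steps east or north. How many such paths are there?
Number of paths = 446775310800

A monotone lattice path from (0, 0) to (23, 19) consists of 23 east steps and 19 north steps in some order, so it is determined by which 23 of the 42 steps are east. The count is C(42, 23) = 446775310800.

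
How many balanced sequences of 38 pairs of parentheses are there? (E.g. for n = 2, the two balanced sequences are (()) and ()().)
C_38 = 176733862787006701400

These balanced parentheses are counted by the Catalan number C_n = (1/(n + 1)) · C(2n, n). For n = 38: C_38 = (1/39) · C(76, 38) = 6892620648693261354600/39 = 176733862787006701400.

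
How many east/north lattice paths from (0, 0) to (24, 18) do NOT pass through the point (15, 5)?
Number of paths = 345985121370

Total paths from (0, 0) to (24, 18): C(42, 24) = 353697121050. Paths through (15, 5): (paths (0, 0) → (15, 5)) × (paths (15, 5) → (24, 18)) = C(20, 15) · C(22, 9) = 15504 · 497420 = 7711999680. Avoidance count = 353697121050 − 7711999680 = 345985121370.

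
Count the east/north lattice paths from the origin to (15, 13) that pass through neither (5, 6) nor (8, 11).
Number of paths = 26667624

Inclusion–exclusion. Total paths: C(28, 15) = 37442160. Through P₁: C(11, 5)·C(17, 10) = 8984976. Through P₂: C(19, 8)·C(9, 7) = 2720952. Since P₁ is strictly southwest of P₂, a monotone path through both must visit P₁ then P₂; paths through both = C(11, 5)·C(8, 3)·C(9, 7) = 931392. Avoid both = 37442160 − 8984976 − 2720952 + 931392 = 26667624.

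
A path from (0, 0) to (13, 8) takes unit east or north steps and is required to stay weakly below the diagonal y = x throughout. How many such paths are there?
Number of paths = 87210

By the reflection principle (André's argument), the number of monotone paths to (13, 8) with n ≤ m that never go above y = x is C(21, 13) − C(21, 14) = 203490 − 116280 = 87210.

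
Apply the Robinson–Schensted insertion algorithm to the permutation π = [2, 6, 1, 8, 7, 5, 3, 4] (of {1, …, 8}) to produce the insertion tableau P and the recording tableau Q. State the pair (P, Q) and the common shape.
P = [1, 3, 4] / [2, 5, 7] / [6] / [8];  Q = [1, 2, 4] / [3, 5, 8] / [6] / [7];  common shape = (3, 3, 1, 1)

Row-insert the values π_1, π_2, … into P one at a time, bumping the leftmost entry strictly greater than the inserted value down to the next row. The recording tableau Q records, in position (i, j), the step at which that cell was added to P.
  Insert 2 (step 1): P = [2];  Q = [1]
  Insert 6 (step 2): P = [2, 6];  Q = [1, 2]
  Insert 1 (step 3): P = [1, 6] / [2];  Q = [1, 2] / [3]
  Insert 8 (step 4): P = [1, 6, 8] / [2];  Q = [1, 2, 4] / [3]
  Insert 7 (step 5): P = [1, 6, 7] / [2, 8];  Q = [1, 2, 4] / [3, 5]
  Insert 5 (step 6): P = [1, 5, 7] / [2, 6] / [8];  Q = [1, 2, 4] / [3, 5] / [6]
  Insert 3 (step 7): P = [1, 3, 7] / [2, 5] / [6] / [8];  Q = [1, 2, 4] / [3, 5] / [6] / [7]
  Insert 4 (step 8): P = [1, 3, 4] / [2, 5, 7] / [6] / [8];  Q = [1, 2, 4] / [3, 5, 8] / [6] / [7]
Final shape: (3, 3, 1, 1).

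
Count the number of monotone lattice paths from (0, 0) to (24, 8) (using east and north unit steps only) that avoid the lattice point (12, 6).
Number of paths = 8828976

Total paths from (0, 0) to (24, 8): C(32, 24) = 10518300. Paths through (12, 6): (paths (0, 0) → (12, 6)) × (paths (12, 6) → (24, 8)) = C(18, 12) · C(14, 12) = 18564 · 91 = 1689324. Avoidance count = 10518300 − 1689324 = 8828976.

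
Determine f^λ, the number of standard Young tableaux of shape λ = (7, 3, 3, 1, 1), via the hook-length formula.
# SYT of shape (7, 3, 3, 1, 1) = 122850

Hook-length formula: f^λ = n! / Π hook(c), product over all cells c of the Young diagram. For λ = (7, 3, 3, 1, 1), n = 15 boxes. Hook lengths by row (left-to-right, top-to-bottom): [11, 8, 7, 4, 3, 2, 1]; [6, 3, 2]; [5, 2, 1]; [2]; [1]. Product of hooks = 10644480. So f^λ = 15! / 10644480 = 1307674368000 / 10644480 = 122850.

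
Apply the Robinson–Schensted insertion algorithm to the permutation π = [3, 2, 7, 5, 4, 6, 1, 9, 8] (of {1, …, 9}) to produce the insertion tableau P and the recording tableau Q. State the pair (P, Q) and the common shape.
P = [1, 4, 6, 8] / [2, 5, 9] / [3] / [7];  Q = [1, 3, 6, 8] / [2, 4, 9] / [5] / [7];  common shape = (4, 3, 1, 1)

Row-insert the values π_1, π_2, … into P one at a time, bumping the leftmost entry strictly greater than the inserted value down to the next row. The recording tableau Q records, in position (i, j), the step at which that cell was added to P.
  Insert 3 (step 1): P = [3];  Q = [1]
  Insert 2 (step 2): P = [2] / [3];  Q = [1] / [2]
  Insert 7 (step 3): P = [2, 7] / [3];  Q = [1, 3] / [2]
  Insert 5 (step 4): P = [2, 5] / [3, 7];  Q = [1, 3] / [2, 4]
  Insert 4 (step 5): P = [2, 4] / [3, 5] / [7];  Q = [1, 3] / [2, 4] / [5]
  Insert 6 (step 6): P = [2, 4, 6] / [3, 5] / [7];  Q = [1, 3, 6] / [2, 4] / [5]
  Insert 1 (step 7): P = [1, 4, 6] / [2, 5] / [3] / [7];  Q = [1, 3, 6] / [2, 4] / [5] / [7]
  Insert 9 (step 8): P = [1, 4, 6, 9] / [2, 5] / [3] / [7];  Q = [1, 3, 6, 8] / [2, 4] / [5] / [7]
  Insert 8 (step 9): P = [1, 4, 6, 8] / [2, 5, 9] / [3] / [7];  Q = [1, 3, 6, 8] / [2, 4, 9] / [5] / [7]
Final shape: (4, 3, 1, 1).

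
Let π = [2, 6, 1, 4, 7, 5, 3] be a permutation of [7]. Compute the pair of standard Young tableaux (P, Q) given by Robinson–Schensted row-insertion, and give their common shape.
P = [1, 3, 5] / [2, 4, 7] / [6];  Q = [1, 2, 5] / [3, 4, 6] / [7];  common shape = (3, 3, 1)

Row-insert the values π_1, π_2, … into P one at a time, bumping the leftmost entry strictly greater than the inserted value down to the next row. The recording tableau Q records, in position (i, j), the step at which that cell was added to P.
  Insert 2 (step 1): P = [2];  Q = [1]
  Insert 6 (step 2): P = [2, 6];  Q = [1, 2]
  Insert 1 (step 3): P = [1, 6] / [2];  Q = [1, 2] / [3]
  Insert 4 (step 4): P = [1, 4] / [2, 6];  Q = [1, 2] / [3, 4]
  Insert 7 (step 5): P = [1, 4, 7] / [2, 6];  Q = [1, 2, 5] / [3, 4]
  Insert 5 (step 6): P = [1, 4, 5] / [2, 6, 7];  Q = [1, 2, 5] / [3, 4, 6]
  Insert 3 (step 7): P = [1, 3, 5] / [2, 4, 7] / [6];  Q = [1, 2, 5] / [3, 4, 6] / [7]
Final shape: (3, 3, 1).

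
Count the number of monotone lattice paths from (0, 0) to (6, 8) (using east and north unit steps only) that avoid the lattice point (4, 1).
Number of paths = 2823

Total paths from (0, 0) to (6, 8): C(14, 6) = 3003. Paths through (4, 1): (paths (0, 0) → (4, 1)) × (paths (4, 1) → (6, 8)) = C(5, 4) · C(9, 2) = 5 · 36 = 180. Avoidance count = 3003 − 180 = 2823.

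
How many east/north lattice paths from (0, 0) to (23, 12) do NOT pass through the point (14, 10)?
Number of paths = 726582720

Total paths from (0, 0) to (23, 12): C(35, 23) = 834451800. Paths through (14, 10): (paths (0, 0) → (14, 10)) × (paths (14, 10) → (23, 12)) = C(24, 14) · C(11, 9) = 1961256 · 55 = 107869080. Avoidance count = 834451800 − 107869080 = 726582720.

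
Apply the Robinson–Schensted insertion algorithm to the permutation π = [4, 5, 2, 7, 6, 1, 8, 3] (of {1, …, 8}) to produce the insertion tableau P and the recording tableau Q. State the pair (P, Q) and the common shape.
P = [1, 3, 6, 8] / [2, 5] / [4, 7];  Q = [1, 2, 4, 7] / [3, 5] / [6, 8];  common shape = (4, 2, 2)

Row-insert the values π_1, π_2, … into P one at a time, bumping the leftmost entry strictly greater than the inserted value down to the next row. The recording tableau Q records, in position (i, j), the step at which that cell was added to P.
  Insert 4 (step 1): P = [4];  Q = [1]
  Insert 5 (step 2): P = [4, 5];  Q = [1, 2]
  Insert 2 (step 3): P = [2, 5] / [4];  Q = [1, 2] / [3]
  Insert 7 (step 4): P = [2, 5, 7] / [4];  Q = [1, 2, 4] / [3]
  Insert 6 (step 5): P = [2, 5, 6] / [4, 7];  Q = [1, 2, 4] / [3, 5]
  Insert 1 (step 6): P = [1, 5, 6] / [2, 7] / [4];  Q = [1, 2, 4] / [3, 5] / [6]
  Insert 8 (step 7): P = [1, 5, 6, 8] / [2, 7] / [4];  Q = [1, 2, 4, 7] / [3, 5] / [6]
  Insert 3 (step 8): P = [1, 3, 6, 8] / [2, 5] / [4, 7];  Q = [1, 2, 4, 7] / [3, 5] / [6, 8]
Final shape: (4, 2, 2).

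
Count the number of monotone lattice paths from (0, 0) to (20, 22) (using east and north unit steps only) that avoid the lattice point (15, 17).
Number of paths = 371229481980

Total paths from (0, 0) to (20, 22): C(42, 20) = 513791607420. Paths through (15, 17): (paths (0, 0) → (15, 17)) × (paths (15, 17) → (20, 22)) = C(32, 15) · C(10, 5) = 565722720 · 252 = 142562125440. Avoidance count = 513791607420 − 142562125440 = 371229481980.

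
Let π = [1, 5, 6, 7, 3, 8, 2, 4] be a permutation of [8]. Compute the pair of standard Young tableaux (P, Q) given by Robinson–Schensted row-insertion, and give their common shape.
P = [1, 2, 4, 7, 8] / [3, 6] / [5];  Q = [1, 2, 3, 4, 6] / [5, 8] / [7];  common shape = (5, 2, 1)

Row-insert the values π_1, π_2, … into P one at a time, bumping the leftmost entry strictly greater than the inserted value down to the next row. The recording tableau Q records, in position (i, j), the step at which that cell was added to P.
  Insert 1 (step 1): P = [1];  Q = [1]
  Insert 5 (step 2): P = [1, 5];  Q = [1, 2]
  Insert 6 (step 3): P = [1, 5, 6];  Q = [1, 2, 3]
  Insert 7 (step 4): P = [1, 5, 6, 7];  Q = [1, 2, 3, 4]
  Insert 3 (step 5): P = [1, 3, 6, 7] / [5];  Q = [1, 2, 3, 4] / [5]
  Insert 8 (step 6): P = [1, 3, 6, 7, 8] / [5];  Q = [1, 2, 3, 4, 6] / [5]
  Insert 2 (step 7): P = [1, 2, 6, 7, 8] / [3] / [5];  Q = [1, 2, 3, 4, 6] / [5] / [7]
  Insert 4 (step 8): P = [1, 2, 4, 7, 8] / [3, 6] / [5];  Q = [1, 2, 3, 4, 6] / [5, 8] / [7]
Final shape: (5, 2, 1).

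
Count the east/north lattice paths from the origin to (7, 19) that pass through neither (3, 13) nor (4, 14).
Number of paths = 431560

Inclusion–exclusion. Total paths: C(26, 7) = 657800. Through P₁: C(16, 3)·C(10, 4) = 117600. Through P₂: C(18, 4)·C(8, 3) = 171360. Since P₁ is strictly southwest of P₂, a monotone path through both must visit P₁ then P₂; paths through both = C(16, 3)·C(2, 1)·C(8, 3) = 62720. Avoid both = 657800 − 117600 − 171360 + 62720 = 431560.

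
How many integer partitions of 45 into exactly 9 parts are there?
p(45, 9 parts) = 7657

Partitions of n into exactly k parts are in bijection with partitions of n − k into at most k parts (subtract 1 from each part). So p(45, exactly 9) = p(36, parts ≤ 9). Computing via the recurrence p(m, j) = p(m, j−1) + p(m−j, j) gives 7657.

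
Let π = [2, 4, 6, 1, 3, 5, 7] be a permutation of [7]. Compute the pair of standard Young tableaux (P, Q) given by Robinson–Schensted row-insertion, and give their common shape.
P = [1, 3, 5, 7] / [2, 4, 6];  Q = [1, 2, 3, 7] / [4, 5, 6];  common shape = (4, 3)

Row-insert the values π_1, π_2, … into P one at a time, bumping the leftmost entry strictly greater than the inserted value down to the next row. The recording tableau Q records, in position (i, j), the step at which that cell was added to P.
  Insert 2 (step 1): P = [2];  Q = [1]
  Insert 4 (step 2): P = [2, 4];  Q = [1, 2]
  Insert 6 (step 3): P = [2, 4, 6];  Q = [1, 2, 3]
  Insert 1 (step 4): P = [1, 4, 6] / [2];  Q = [1, 2, 3] / [4]
  Insert 3 (step 5): P = [1, 3, 6] / [2, 4];  Q = [1, 2, 3] / [4, 5]
  Insert 5 (step 6): P = [1, 3, 5] / [2, 4, 6];  Q = [1, 2, 3] / [4, 5, 6]
  Insert 7 (step 7): P = [1, 3, 5, 7] / [2, 4, 6];  Q = [1, 2, 3, 7] / [4, 5, 6]
Final shape: (4, 3).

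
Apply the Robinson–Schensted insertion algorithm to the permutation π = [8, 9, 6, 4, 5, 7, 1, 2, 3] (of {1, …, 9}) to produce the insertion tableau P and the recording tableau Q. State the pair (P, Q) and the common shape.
P = [1, 2, 3] / [4, 5, 7] / [6, 9] / [8];  Q = [1, 2, 6] / [3, 5, 9] / [4, 8] / [7];  common shape = (3, 3, 2, 1)

Row-insert the values π_1, π_2, … into P one at a time, bumping the leftmost entry strictly greater than the inserted value down to the next row. The recording tableau Q records, in position (i, j), the step at which that cell was added to P.
  Insert 8 (step 1): P = [8];  Q = [1]
  Insert 9 (step 2): P = [8, 9];  Q = [1, 2]
  Insert 6 (step 3): P = [6, 9] / [8];  Q = [1, 2] / [3]
  Insert 4 (step 4): P = [4, 9] / [6] / [8];  Q = [1, 2] / [3] / [4]
  Insert 5 (step 5): P = [4, 5] / [6, 9] / [8];  Q = [1, 2] / [3, 5] / [4]
  Insert 7 (step 6): P = [4, 5, 7] / [6, 9] / [8];  Q = [1, 2, 6] / [3, 5] / [4]
  Insert 1 (step 7): P = [1, 5, 7] / [4, 9] / [6] / [8];  Q = [1, 2, 6] / [3, 5] / [4] / [7]
  Insert 2 (step 8): P = [1, 2, 7] / [4, 5] / [6, 9] / [8];  Q = [1, 2, 6] / [3, 5] / [4, 8] / [7]
  Insert 3 (step 9): P = [1, 2, 3] / [4, 5, 7] / [6, 9] / [8];  Q = [1, 2, 6] / [3, 5, 9] / [4, 8] / [7]
Final shape: (3, 3, 2, 1).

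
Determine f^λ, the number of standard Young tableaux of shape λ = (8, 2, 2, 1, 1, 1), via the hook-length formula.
# SYT of shape (8, 2, 2, 1, 1, 1) = 43120

Hook-length formula: f^λ = n! / Π hook(c), product over all cells c of the Young diagram. For λ = (8, 2, 2, 1, 1, 1), n = 15 boxes. Hook lengths by row (left-to-right, top-to-bottom): [13, 9, 6, 5, 4, 3, 2, 1]; [6, 2]; [5, 1]; [3]; [2]; [1]. Product of hooks = 30326400. So f^λ = 15! / 30326400 = 1307674368000 / 30326400 = 43120.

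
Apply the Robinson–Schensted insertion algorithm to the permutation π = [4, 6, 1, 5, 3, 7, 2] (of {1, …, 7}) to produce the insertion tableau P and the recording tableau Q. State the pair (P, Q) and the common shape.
P = [1, 2, 7] / [3, 5] / [4] / [6];  Q = [1, 2, 6] / [3, 4] / [5] / [7];  common shape = (3, 2, 1, 1)

Row-insert the values π_1, π_2, … into P one at a time, bumping the leftmost entry strictly greater than the inserted value down to the next row. The recording tableau Q records, in position (i, j), the step at which that cell was added to P.
  Insert 4 (step 1): P = [4];  Q = [1]
  Insert 6 (step 2): P = [4, 6];  Q = [1, 2]
  Insert 1 (step 3): P = [1, 6] / [4];  Q = [1, 2] / [3]
  Insert 5 (step 4): P = [1, 5] / [4, 6];  Q = [1, 2] / [3, 4]
  Insert 3 (step 5): P = [1, 3] / [4, 5] / [6];  Q = [1, 2] / [3, 4] / [5]
  Insert 7 (step 6): P = [1, 3, 7] / [4, 5] / [6];  Q = [1, 2, 6] / [3, 4] / [5]
  Insert 2 (step 7): P = [1, 2, 7] / [3, 5] / [4] / [6];  Q = [1, 2, 6] / [3, 4] / [5] / [7]
Final shape: (3, 2, 1, 1).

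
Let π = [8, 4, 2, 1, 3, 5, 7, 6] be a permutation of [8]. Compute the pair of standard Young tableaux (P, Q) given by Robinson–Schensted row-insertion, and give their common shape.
P = [1, 3, 5, 6] / [2, 7] / [4] / [8];  Q = [1, 5, 6, 7] / [2, 8] / [3] / [4];  common shape = (4, 2, 1, 1)

Row-insert the values π_1, π_2, … into P one at a time, bumping the leftmost entry strictly greater than the inserted value down to the next row. The recording tableau Q records, in position (i, j), the step at which that cell was added to P.
  Insert 8 (step 1): P = [8];  Q = [1]
  Insert 4 (step 2): P = [4] / [8];  Q = [1] / [2]
  Insert 2 (step 3): P = [2] / [4] / [8];  Q = [1] / [2] / [3]
  Insert 1 (step 4): P = [1] / [2] / [4] / [8];  Q = [1] / [2] / [3] / [4]
  Insert 3 (step 5): P = [1, 3] / [2] / [4] / [8];  Q = [1, 5] / [2] / [3] / [4]
  Insert 5 (step 6): P = [1, 3, 5] / [2] / [4] / [8];  Q = [1, 5, 6] / [2] / [3] / [4]
  Insert 7 (step 7): P = [1, 3, 5, 7] / [2] / [4] / [8];  Q = [1, 5, 6, 7] / [2] / [3] / [4]
  Insert 6 (step 8): P = [1, 3, 5, 6] / [2, 7] / [4] / [8];  Q = [1, 5, 6, 7] / [2, 8] / [3] / [4]
Final shape: (4, 2, 1, 1).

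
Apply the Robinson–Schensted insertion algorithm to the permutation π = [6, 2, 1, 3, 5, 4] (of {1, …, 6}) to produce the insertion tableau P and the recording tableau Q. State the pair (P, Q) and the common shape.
P = [1, 3, 4] / [2, 5] / [6];  Q = [1, 4, 5] / [2, 6] / [3];  common shape = (3, 2, 1)

Row-insert the values π_1, π_2, … into P one at a time, bumping the leftmost entry strictly greater than the inserted value down to the next row. The recording tableau Q records, in position (i, j), the step at which that cell was added to P.
  Insert 6 (step 1): P = [6];  Q = [1]
  Insert 2 (step 2): P = [2] / [6];  Q = [1] / [2]
  Insert 1 (step 3): P = [1] / [2] / [6];  Q = [1] / [2] / [3]
  Insert 3 (step 4): P = [1, 3] / [2] / [6];  Q = [1, 4] / [2] / [3]
  Insert 5 (step 5): P = [1, 3, 5] / [2] / [6];  Q = [1, 4, 5] / [2] / [3]
  Insert 4 (step 6): P = [1, 3, 4] / [2, 5] / [6];  Q = [1, 4, 5] / [2, 6] / [3]
Final shape: (3, 2, 1).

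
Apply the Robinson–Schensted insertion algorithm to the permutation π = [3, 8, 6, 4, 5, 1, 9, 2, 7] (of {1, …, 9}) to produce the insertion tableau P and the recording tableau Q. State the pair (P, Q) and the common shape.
P = [1, 2, 5, 7] / [3, 4, 9] / [6] / [8];  Q = [1, 2, 5, 7] / [3, 8, 9] / [4] / [6];  common shape = (4, 3, 1, 1)

Row-insert the values π_1, π_2, … into P one at a time, bumping the leftmost entry strictly greater than the inserted value down to the next row. The recording tableau Q records, in position (i, j), the step at which that cell was added to P.
  Insert 3 (step 1): P = [3];  Q = [1]
  Insert 8 (step 2): P = [3, 8];  Q = [1, 2]
  Insert 6 (step 3): P = [3, 6] / [8];  Q = [1, 2] / [3]
  Insert 4 (step 4): P = [3, 4] / [6] / [8];  Q = [1, 2] / [3] / [4]
  Insert 5 (step 5): P = [3, 4, 5] / [6] / [8];  Q = [1, 2, 5] / [3] / [4]
  Insert 1 (step 6): P = [1, 4, 5] / [3] / [6] / [8];  Q = [1, 2, 5] / [3] / [4] / [6]
  Insert 9 (step 7): P = [1, 4, 5, 9] / [3] / [6] / [8];  Q = [1, 2, 5, 7] / [3] / [4] / [6]
  Insert 2 (step 8): P = [1, 2, 5, 9] / [3, 4] / [6] / [8];  Q = [1, 2, 5, 7] / [3, 8] / [4] / [6]
  Insert 7 (step 9): P = [1, 2, 5, 7] / [3, 4, 9] / [6] / [8];  Q = [1, 2, 5, 7] / [3, 8, 9] / [4] / [6]
Final shape: (4, 3, 1, 1).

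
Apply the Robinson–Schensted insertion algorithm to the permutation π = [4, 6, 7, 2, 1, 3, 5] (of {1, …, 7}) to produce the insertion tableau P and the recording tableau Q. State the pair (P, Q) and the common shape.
P = [1, 3, 5] / [2, 6, 7] / [4];  Q = [1, 2, 3] / [4, 6, 7] / [5];  common shape = (3, 3, 1)

Row-insert the values π_1, π_2, … into P one at a time, bumping the leftmost entry strictly greater than the inserted value down to the next row. The recording tableau Q records, in position (i, j), the step at which that cell was added to P.
  Insert 4 (step 1): P = [4];  Q = [1]
  Insert 6 (step 2): P = [4, 6];  Q = [1, 2]
  Insert 7 (step 3): P = [4, 6, 7];  Q = [1, 2, 3]
  Insert 2 (step 4): P = [2, 6, 7] / [4];  Q = [1, 2, 3] / [4]
  Insert 1 (step 5): P = [1, 6, 7] / [2] / [4];  Q = [1, 2, 3] / [4] / [5]
  Insert 3 (step 6): P = [1, 3, 7] / [2, 6] / [4];  Q = [1, 2, 3] / [4, 6] / [5]
  Insert 5 (step 7): P = [1, 3, 5] / [2, 6, 7] / [4];  Q = [1, 2, 3] / [4, 6, 7] / [5]
Final shape: (3, 3, 1).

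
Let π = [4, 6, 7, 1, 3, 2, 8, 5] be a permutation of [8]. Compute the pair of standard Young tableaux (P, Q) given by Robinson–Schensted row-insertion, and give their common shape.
P = [1, 2, 5, 8] / [3, 6, 7] / [4];  Q = [1, 2, 3, 7] / [4, 5, 8] / [6];  common shape = (4, 3, 1)

Row-insert the values π_1, π_2, … into P one at a time, bumping the leftmost entry strictly greater than the inserted value down to the next row. The recording tableau Q records, in position (i, j), the step at which that cell was added to P.
  Insert 4 (step 1): P = [4];  Q = [1]
  Insert 6 (step 2): P = [4, 6];  Q = [1, 2]
  Insert 7 (step 3): P = [4, 6, 7];  Q = [1, 2, 3]
  Insert 1 (step 4): P = [1, 6, 7] / [4];  Q = [1, 2, 3] / [4]
  Insert 3 (step 5): P = [1, 3, 7] / [4, 6];  Q = [1, 2, 3] / [4, 5]
  Insert 2 (step 6): P = [1, 2, 7] / [3, 6] / [4];  Q = [1, 2, 3] / [4, 5] / [6]
  Insert 8 (step 7): P = [1, 2, 7, 8] / [3, 6] / [4];  Q = [1, 2, 3, 7] / [4, 5] / [6]
  Insert 5 (step 8): P = [1, 2, 5, 8] / [3, 6, 7] / [4];  Q = [1, 2, 3, 7] / [4, 5, 8] / [6]
Final shape: (4, 3, 1).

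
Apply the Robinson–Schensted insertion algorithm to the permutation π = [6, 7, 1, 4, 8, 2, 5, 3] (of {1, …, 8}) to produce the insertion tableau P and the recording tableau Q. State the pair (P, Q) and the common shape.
P = [1, 2, 3] / [4, 5, 8] / [6, 7];  Q = [1, 2, 5] / [3, 4, 7] / [6, 8];  common shape = (3, 3, 2)

Row-insert the values π_1, π_2, … into P one at a time, bumping the leftmost entry strictly greater than the inserted value down to the next row. The recording tableau Q records, in position (i, j), the step at which that cell was added to P.
  Insert 6 (step 1): P = [6];  Q = [1]
  Insert 7 (step 2): P = [6, 7];  Q = [1, 2]
  Insert 1 (step 3): P = [1, 7] / [6];  Q = [1, 2] / [3]
  Insert 4 (step 4): P = [1, 4] / [6, 7];  Q = [1, 2] / [3, 4]
  Insert 8 (step 5): P = [1, 4, 8] / [6, 7];  Q = [1, 2, 5] / [3, 4]
  Insert 2 (step 6): P = [1, 2, 8] / [4, 7] / [6];  Q = [1, 2, 5] / [3, 4] / [6]
  Insert 5 (step 7): P = [1, 2, 5] / [4, 7, 8] / [6];  Q = [1, 2, 5] / [3, 4, 7] / [6]
  Insert 3 (step 8): P = [1, 2, 3] / [4, 5, 8] / [6, 7];  Q = [1, 2, 5] / [3, 4, 7] / [6, 8]
Final shape: (3, 3, 2).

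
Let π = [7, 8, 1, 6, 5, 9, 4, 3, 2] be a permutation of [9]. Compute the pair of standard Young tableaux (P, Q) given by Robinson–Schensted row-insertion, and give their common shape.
P = [1, 2, 9] / [3, 8] / [4] / [5] / [6] / [7];  Q = [1, 2, 6] / [3, 4] / [5] / [7] / [8] / [9];  common shape = (3, 2, 1, 1, 1, 1)

Row-insert the values π_1, π_2, … into P one at a time, bumping the leftmost entry strictly greater than the inserted value down to the next row. The recording tableau Q records, in position (i, j), the step at which that cell was added to P.
  Insert 7 (step 1): P = [7];  Q = [1]
  Insert 8 (step 2): P = [7, 8];  Q = [1, 2]
  Insert 1 (step 3): P = [1, 8] / [7];  Q = [1, 2] / [3]
  Insert 6 (step 4): P = [1, 6] / [7, 8];  Q = [1, 2] / [3, 4]
  Insert 5 (step 5): P = [1, 5] / [6, 8] / [7];  Q = [1, 2] / [3, 4] / [5]
  Insert 9 (step 6): P = [1, 5, 9] / [6, 8] / [7];  Q = [1, 2, 6] / [3, 4] / [5]
  Insert 4 (step 7): P = [1, 4, 9] / [5, 8] / [6] / [7];  Q = [1, 2, 6] / [3, 4] / [5] / [7]
  Insert 3 (step 8): P = [1, 3, 9] / [4, 8] / [5] / [6] / [7];  Q = [1, 2, 6] / [3, 4] / [5] / [7] / [8]
  Insert 2 (step 9): P = [1, 2, 9] / [3, 8] / [4] / [5] / [6] / [7];  Q = [1, 2, 6] / [3, 4] / [5] / [7] / [8] / [9]
Final shape: (3, 2, 1, 1, 1, 1).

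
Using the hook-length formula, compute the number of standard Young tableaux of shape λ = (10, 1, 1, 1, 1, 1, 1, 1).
# SYT of shape (10, 1, 1, 1, 1, 1, 1, 1) = 11440

Hook-length formula: f^λ = n! / Π hook(c), product over all cells c of the Young diagram. For λ = (10, 1, 1, 1, 1, 1, 1, 1), n = 17 boxes. Hook lengths by row (left-to-right, top-to-bottom): [17, 9, 8, 7, 6, 5, 4, 3, 2, 1]; [7]; [6]; [5]; [4]; [3]; [2]; [1]. Product of hooks = 31091558400. So f^λ = 17! / 31091558400 = 355687428096000 / 31091558400 = 11440.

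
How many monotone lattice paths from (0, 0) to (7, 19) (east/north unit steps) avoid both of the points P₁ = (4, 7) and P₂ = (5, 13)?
Number of paths = 332426

Inclusion–exclusion. Total paths: C(26, 7) = 657800. Through P₁: C(11, 4)·C(15, 3) = 150150. Through P₂: C(18, 5)·C(8, 2) = 239904. Since P₁ is strictly southwest of P₂, a monotone path through both must visit P₁ then P₂; paths through both = C(11, 4)·C(7, 1)·C(8, 2) = 64680. Avoid both = 657800 − 150150 − 239904 + 64680 = 332426.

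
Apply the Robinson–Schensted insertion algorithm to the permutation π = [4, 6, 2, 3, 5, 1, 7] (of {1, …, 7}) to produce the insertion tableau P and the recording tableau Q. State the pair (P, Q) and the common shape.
P = [1, 3, 5, 7] / [2, 6] / [4];  Q = [1, 2, 5, 7] / [3, 4] / [6];  common shape = (4, 2, 1)

Row-insert the values π_1, π_2, … into P one at a time, bumping the leftmost entry strictly greater than the inserted value down to the next row. The recording tableau Q records, in position (i, j), the step at which that cell was added to P.
  Insert 4 (step 1): P = [4];  Q = [1]
  Insert 6 (step 2): P = [4, 6];  Q = [1, 2]
  Insert 2 (step 3): P = [2, 6] / [4];  Q = [1, 2] / [3]
  Insert 3 (step 4): P = [2, 3] / [4, 6];  Q = [1, 2] / [3, 4]
  Insert 5 (step 5): P = [2, 3, 5] / [4, 6];  Q = [1, 2, 5] / [3, 4]
  Insert 1 (step 6): P = [1, 3, 5] / [2, 6] / [4];  Q = [1, 2, 5] / [3, 4] / [6]
  Insert 7 (step 7): P = [1, 3, 5, 7] / [2, 6] / [4];  Q = [1, 2, 5, 7] / [3, 4] / [6]
Final shape: (4, 2, 1).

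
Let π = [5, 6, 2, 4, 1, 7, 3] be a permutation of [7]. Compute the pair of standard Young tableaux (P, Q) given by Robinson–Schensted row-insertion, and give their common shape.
P = [1, 3, 7] / [2, 4] / [5, 6];  Q = [1, 2, 6] / [3, 4] / [5, 7];  common shape = (3, 2, 2)

Row-insert the values π_1, π_2, … into P one at a time, bumping the leftmost entry strictly greater than the inserted value down to the next row. The recording tableau Q records, in position (i, j), the step at which that cell was added to P.
  Insert 5 (step 1): P = [5];  Q = [1]
  Insert 6 (step 2): P = [5, 6];  Q = [1, 2]
  Insert 2 (step 3): P = [2, 6] / [5];  Q = [1, 2] / [3]
  Insert 4 (step 4): P = [2, 4] / [5, 6];  Q = [1, 2] / [3, 4]
  Insert 1 (step 5): P = [1, 4] / [2, 6] / [5];  Q = [1, 2] / [3, 4] / [5]
  Insert 7 (step 6): P = [1, 4, 7] / [2, 6] / [5];  Q = [1, 2, 6] / [3, 4] / [5]
  Insert 3 (step 7): P = [1, 3, 7] / [2, 4] / [5, 6];  Q = [1, 2, 6] / [3, 4] / [5, 7]
Final shape: (3, 2, 2).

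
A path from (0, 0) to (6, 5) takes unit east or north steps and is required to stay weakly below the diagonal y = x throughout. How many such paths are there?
Number of paths = 132

By the reflection principle (André's argument), the number of monotone paths to (6, 5) with n ≤ m that never go above y = x is C(11, 6) − C(11, 7) = 462 − 330 = 132.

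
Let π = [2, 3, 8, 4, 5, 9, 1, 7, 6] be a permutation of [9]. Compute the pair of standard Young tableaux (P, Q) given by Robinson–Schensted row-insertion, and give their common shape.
P = [1, 3, 4, 5, 6] / [2, 7] / [8, 9];  Q = [1, 2, 3, 5, 6] / [4, 8] / [7, 9];  common shape = (5, 2, 2)

Row-insert the values π_1, π_2, … into P one at a time, bumping the leftmost entry strictly greater than the inserted value down to the next row. The recording tableau Q records, in position (i, j), the step at which that cell was added to P.
  Insert 2 (step 1): P = [2];  Q = [1]
  Insert 3 (step 2): P = [2, 3];  Q = [1, 2]
  Insert 8 (step 3): P = [2, 3, 8];  Q = [1, 2, 3]
  Insert 4 (step 4): P = [2, 3, 4] / [8];  Q = [1, 2, 3] / [4]
  Insert 5 (step 5): P = [2, 3, 4, 5] / [8];  Q = [1, 2, 3, 5] / [4]
  Insert 9 (step 6): P = [2, 3, 4, 5, 9] / [8];  Q = [1, 2, 3, 5, 6] / [4]
  Insert 1 (step 7): P = [1, 3, 4, 5, 9] / [2] / [8];  Q = [1, 2, 3, 5, 6] / [4] / [7]
  Insert 7 (step 8): P = [1, 3, 4, 5, 7] / [2, 9] / [8];  Q = [1, 2, 3, 5, 6] / [4, 8] / [7]
  Insert 6 (step 9): P = [1, 3, 4, 5, 6] / [2, 7] / [8, 9];  Q = [1, 2, 3, 5, 6] / [4, 8] / [7, 9]
Final shape: (5, 2, 2).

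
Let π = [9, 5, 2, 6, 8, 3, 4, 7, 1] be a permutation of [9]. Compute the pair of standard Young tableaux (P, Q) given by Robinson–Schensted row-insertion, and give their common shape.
P = [1, 3, 4, 7] / [2, 6, 8] / [5] / [9];  Q = [1, 4, 5, 8] / [2, 6, 7] / [3] / [9];  common shape = (4, 3, 1, 1)

Row-insert the values π_1, π_2, … into P one at a time, bumping the leftmost entry strictly greater than the inserted value down to the next row. The recording tableau Q records, in position (i, j), the step at which that cell was added to P.
  Insert 9 (step 1): P = [9];  Q = [1]
  Insert 5 (step 2): P = [5] / [9];  Q = [1] / [2]
  Insert 2 (step 3): P = [2] / [5] / [9];  Q = [1] / [2] / [3]
  Insert 6 (step 4): P = [2, 6] / [5] / [9];  Q = [1, 4] / [2] / [3]
  Insert 8 (step 5): P = [2, 6, 8] / [5] / [9];  Q = [1, 4, 5] / [2] / [3]
  Insert 3 (step 6): P = [2, 3, 8] / [5, 6] / [9];  Q = [1, 4, 5] / [2, 6] / [3]
  Insert 4 (step 7): P = [2, 3, 4] / [5, 6, 8] / [9];  Q = [1, 4, 5] / [2, 6, 7] / [3]
  Insert 7 (step 8): P = [2, 3, 4, 7] / [5, 6, 8] / [9];  Q = [1, 4, 5, 8] / [2, 6, 7] / [3]
  Insert 1 (step 9): P = [1, 3, 4, 7] / [2, 6, 8] / [5] / [9];  Q = [1, 4, 5, 8] / [2, 6, 7] / [3] / [9]
Final shape: (4, 3, 1, 1).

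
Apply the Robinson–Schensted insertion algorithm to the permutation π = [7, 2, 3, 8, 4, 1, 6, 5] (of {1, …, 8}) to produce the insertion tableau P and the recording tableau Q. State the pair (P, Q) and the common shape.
P = [1, 3, 4, 5] / [2, 6] / [7, 8];  Q = [1, 3, 4, 7] / [2, 5] / [6, 8];  common shape = (4, 2, 2)

Row-insert the values π_1, π_2, … into P one at a time, bumping the leftmost entry strictly greater than the inserted value down to the next row. The recording tableau Q records, in position (i, j), the step at which that cell was added to P.
  Insert 7 (step 1): P = [7];  Q = [1]
  Insert 2 (step 2): P = [2] / [7];  Q = [1] / [2]
  Insert 3 (step 3): P = [2, 3] / [7];  Q = [1, 3] / [2]
  Insert 8 (step 4): P = [2, 3, 8] / [7];  Q = [1, 3, 4] / [2]
  Insert 4 (step 5): P = [2, 3, 4] / [7, 8];  Q = [1, 3, 4] / [2, 5]
  Insert 1 (step 6): P = [1, 3, 4] / [2, 8] / [7];  Q = [1, 3, 4] / [2, 5] / [6]
  Insert 6 (step 7): P = [1, 3, 4, 6] / [2, 8] / [7];  Q = [1, 3, 4, 7] / [2, 5] / [6]
  Insert 5 (step 8): P = [1, 3, 4, 5] / [2, 6] / [7, 8];  Q = [1, 3, 4, 7] / [2, 5] / [6, 8]
Final shape: (4, 2, 2).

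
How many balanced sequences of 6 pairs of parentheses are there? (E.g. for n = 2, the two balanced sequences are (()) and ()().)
C_6 = 132

These balanced parentheses are counted by the Catalan number C_n = (1/(n + 1)) · C(2n, n). For n = 6: C_6 = (1/7) · C(12, 6) = 924/7 = 132.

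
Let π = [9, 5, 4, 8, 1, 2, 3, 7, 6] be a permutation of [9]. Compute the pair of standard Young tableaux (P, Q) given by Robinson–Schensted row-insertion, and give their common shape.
P = [1, 2, 3, 6] / [4, 7] / [5, 8] / [9];  Q = [1, 4, 7, 8] / [2, 6] / [3, 9] / [5];  common shape = (4, 2, 2, 1)

Row-insert the values π_1, π_2, … into P one at a time, bumping the leftmost entry strictly greater than the inserted value down to the next row. The recording tableau Q records, in position (i, j), the step at which that cell was added to P.
  Insert 9 (step 1): P = [9];  Q = [1]
  Insert 5 (step 2): P = [5] / [9];  Q = [1] / [2]
  Insert 4 (step 3): P = [4] / [5] / [9];  Q = [1] / [2] / [3]
  Insert 8 (step 4): P = [4, 8] / [5] / [9];  Q = [1, 4] / [2] / [3]
  Insert 1 (step 5): P = [1, 8] / [4] / [5] / [9];  Q = [1, 4] / [2] / [3] / [5]
  Insert 2 (step 6): P = [1, 2] / [4, 8] / [5] / [9];  Q = [1, 4] / [2, 6] / [3] / [5]
  Insert 3 (step 7): P = [1, 2, 3] / [4, 8] / [5] / [9];  Q = [1, 4, 7] / [2, 6] / [3] / [5]
  Insert 7 (step 8): P = [1, 2, 3, 7] / [4, 8] / [5] / [9];  Q = [1, 4, 7, 8] / [2, 6] / [3] / [5]
  Insert 6 (step 9): P = [1, 2, 3, 6] / [4, 7] / [5, 8] / [9];  Q = [1, 4, 7, 8] / [2, 6] / [3, 9] / [5]
Final shape: (4, 2, 2, 1).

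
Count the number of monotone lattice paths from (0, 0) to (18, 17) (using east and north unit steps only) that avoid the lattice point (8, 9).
Number of paths = 3473810670

Total paths from (0, 0) to (18, 17): C(35, 18) = 4537567650. Paths through (8, 9): (paths (0, 0) → (8, 9)) × (paths (8, 9) → (18, 17)) = C(17, 8) · C(18, 10) = 24310 · 43758 = 1063756980. Avoidance count = 4537567650 − 1063756980 = 3473810670.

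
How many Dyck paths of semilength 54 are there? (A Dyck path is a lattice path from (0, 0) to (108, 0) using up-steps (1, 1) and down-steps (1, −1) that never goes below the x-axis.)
C_54 = 451959718027953471447609509424

These Dyck paths are counted by the Catalan number C_n = (1/(n + 1)) · C(2n, n). For n = 54: C_54 = (1/55) · C(108, 54) = 24857784491537440929618523018320/55 = 451959718027953471447609509424.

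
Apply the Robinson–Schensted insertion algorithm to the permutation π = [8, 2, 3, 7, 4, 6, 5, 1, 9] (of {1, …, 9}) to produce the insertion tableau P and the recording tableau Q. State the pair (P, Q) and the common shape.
P = [1, 3, 4, 5, 9] / [2] / [6] / [7] / [8];  Q = [1, 3, 4, 6, 9] / [2] / [5] / [7] / [8];  common shape = (5, 1, 1, 1, 1)

Row-insert the values π_1, π_2, … into P one at a time, bumping the leftmost entry strictly greater than the inserted value down to the next row. The recording tableau Q records, in position (i, j), the step at which that cell was added to P.
  Insert 8 (step 1): P = [8];  Q = [1]
  Insert 2 (step 2): P = [2] / [8];  Q = [1] / [2]
  Insert 3 (step 3): P = [2, 3] / [8];  Q = [1, 3] / [2]
  Insert 7 (step 4): P = [2, 3, 7] / [8];  Q = [1, 3, 4] / [2]
  Insert 4 (step 5): P = [2, 3, 4] / [7] / [8];  Q = [1, 3, 4] / [2] / [5]
  Insert 6 (step 6): P = [2, 3, 4, 6] / [7] / [8];  Q = [1, 3, 4, 6] / [2] / [5]
  Insert 5 (step 7): P = [2, 3, 4, 5] / [6] / [7] / [8];  Q = [1, 3, 4, 6] / [2] / [5] / [7]
  Insert 1 (step 8): P = [1, 3, 4, 5] / [2] / [6] / [7] / [8];  Q = [1, 3, 4, 6] / [2] / [5] / [7] / [8]
  Insert 9 (step 9): P = [1, 3, 4, 5, 9] / [2] / [6] / [7] / [8];  Q = [1, 3, 4, 6, 9] / [2] / [5] / [7] / [8]
Final shape: (5, 1, 1, 1, 1).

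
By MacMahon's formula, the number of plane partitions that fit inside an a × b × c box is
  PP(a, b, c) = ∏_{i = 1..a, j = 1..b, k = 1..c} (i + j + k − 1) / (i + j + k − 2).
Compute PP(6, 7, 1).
PP(6, 7, 1) = 1716

Evaluate the triple product over i = 1..6, j = 1..7, k = 1..1. The factors are (2/1) · (3/2) · (4/3) · (5/4) · (6/5) · (7/6) · (8/7) · (3/2) · … (42 factors total). The numerators and denominators telescope so the product is an integer; carrying out the multiplication exactly gives PP(6, 7, 1) = 1716.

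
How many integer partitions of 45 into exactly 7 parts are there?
p(45, 7 parts) = 5102

Partitions of n into exactly k parts are in bijection with partitions of n − k into at most k parts (subtract 1 from each part). So p(45, exactly 7) = p(38, parts ≤ 7). Computing via the recurrence p(m, j) = p(m, j−1) + p(m−j, j) gives 5102.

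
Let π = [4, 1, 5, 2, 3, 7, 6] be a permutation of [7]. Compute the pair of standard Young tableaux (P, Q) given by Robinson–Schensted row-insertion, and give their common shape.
P = [1, 2, 3, 6] / [4, 5, 7];  Q = [1, 3, 5, 6] / [2, 4, 7];  common shape = (4, 3)

Row-insert the values π_1, π_2, … into P one at a time, bumping the leftmost entry strictly greater than the inserted value down to the next row. The recording tableau Q records, in position (i, j), the step at which that cell was added to P.
  Insert 4 (step 1): P = [4];  Q = [1]
  Insert 1 (step 2): P = [1] / [4];  Q = [1] / [2]
  Insert 5 (step 3): P = [1, 5] / [4];  Q = [1, 3] / [2]
  Insert 2 (step 4): P = [1, 2] / [4, 5];  Q = [1, 3] / [2, 4]
  Insert 3 (step 5): P = [1, 2, 3] / [4, 5];  Q = [1, 3, 5] / [2, 4]
  Insert 7 (step 6): P = [1, 2, 3, 7] / [4, 5];  Q = [1, 3, 5, 6] / [2, 4]
  Insert 6 (step 7): P = [1, 2, 3, 6] / [4, 5, 7];  Q = [1, 3, 5, 6] / [2, 4, 7]
Final shape: (4, 3).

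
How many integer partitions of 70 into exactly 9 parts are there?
p(70, 9 parts) = 146520

Partitions of n into exactly k parts are in bijection with partitions of n − k into at most k parts (subtract 1 from each part). So p(70, exactly 9) = p(61, parts ≤ 9). Computing via the recurrence p(m, j) = p(m, j−1) + p(m−j, j) gives 146520.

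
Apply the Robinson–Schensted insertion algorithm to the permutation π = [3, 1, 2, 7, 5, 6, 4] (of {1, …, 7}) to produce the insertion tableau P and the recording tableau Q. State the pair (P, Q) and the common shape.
P = [1, 2, 4, 6] / [3, 5] / [7];  Q = [1, 3, 4, 6] / [2, 5] / [7];  common shape = (4, 2, 1)

Row-insert the values π_1, π_2, … into P one at a time, bumping the leftmost entry strictly greater than the inserted value down to the next row. The recording tableau Q records, in position (i, j), the step at which that cell was added to P.
  Insert 3 (step 1): P = [3];  Q = [1]
  Insert 1 (step 2): P = [1] / [3];  Q = [1] / [2]
  Insert 2 (step 3): P = [1, 2] / [3];  Q = [1, 3] / [2]
  Insert 7 (step 4): P = [1, 2, 7] / [3];  Q = [1, 3, 4] / [2]
  Insert 5 (step 5): P = [1, 2, 5] / [3, 7];  Q = [1, 3, 4] / [2, 5]
  Insert 6 (step 6): P = [1, 2, 5, 6] / [3, 7];  Q = [1, 3, 4, 6] / [2, 5]
  Insert 4 (step 7): P = [1, 2, 4, 6] / [3, 5] / [7];  Q = [1, 3, 4, 6] / [2, 5] / [7]
Final shape: (4, 2, 1).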